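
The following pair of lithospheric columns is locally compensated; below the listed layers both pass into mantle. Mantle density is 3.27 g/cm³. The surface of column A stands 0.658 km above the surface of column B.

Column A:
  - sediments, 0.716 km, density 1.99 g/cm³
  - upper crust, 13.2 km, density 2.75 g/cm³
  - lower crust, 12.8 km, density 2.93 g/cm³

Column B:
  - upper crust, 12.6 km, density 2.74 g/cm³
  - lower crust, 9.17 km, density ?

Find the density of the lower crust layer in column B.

Take the compensation level at the base of the deeper column (depth z_c below the surface of column A) and equate Σ ρ_i t_i down to z_c; mantle fills any gap and the z_c terms cancel.
Column A: 0.716×1.99 + 13.2×2.75 + 12.8×2.93 + (z_c − 26.716)×3.27
Column B: 0.658×0 + 12.6×2.74 + 9.17×ρ + (z_c − 0.658 − 21.77)×3.27
The z_c×3.27 term appears on both sides and cancels. Collect the known terms of each column as K = Σ(ρt)_known − 3.27 × (depth of known layers): K_A = 75.22884 − 3.27×26.716 = −12.13248; K_B = 34.524 − 3.27×(0.658 + 21.77) = −38.81556.
Balance: K_A = K_B + 9.17×ρ, so ρ = (K_A − K_B)/9.17 = 26.6831/9.17 = 2.91 g/cm³.

2.91 g/cm³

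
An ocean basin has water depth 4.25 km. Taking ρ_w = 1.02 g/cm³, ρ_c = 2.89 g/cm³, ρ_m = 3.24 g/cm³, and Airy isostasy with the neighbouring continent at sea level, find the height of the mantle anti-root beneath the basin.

22.7 km

For local isostatic compensation: replacing crust with seawater at the top is compensated by replacing crust with mantle at the base: d (ρ_c − ρ_w) = a (ρ_m − ρ_c).
a = d (ρ_c − ρ_w)/(ρ_m − ρ_c) = 4.25 km × 1.87/0.35 = 22.7 km.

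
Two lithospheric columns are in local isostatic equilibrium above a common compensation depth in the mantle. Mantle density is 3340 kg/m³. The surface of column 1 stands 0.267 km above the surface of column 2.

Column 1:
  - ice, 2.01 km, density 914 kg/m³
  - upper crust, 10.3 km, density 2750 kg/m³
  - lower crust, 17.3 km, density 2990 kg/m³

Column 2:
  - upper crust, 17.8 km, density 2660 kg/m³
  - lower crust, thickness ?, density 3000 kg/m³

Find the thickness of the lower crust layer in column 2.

Take the compensation level at the base of the deeper column (depth z_c below the surface of column 1) and equate Σ ρ_i t_i down to z_c; mantle fills any gap and the z_c terms cancel.
Column 1: 2.01×914 + 10.3×2750 + 17.3×2990 + (z_c − 29.61)×3340
Column 2: 0.267×0 + 17.8×2660 + x×3000 + (z_c − 0.267 − 17.8 − x)×3340
The z_c×3340 term appears on both sides and cancels. Collect the known terms of each column as K = Σ(ρt)_known − 3340 × (depth of known layers): K_1 = 81889.14 − 3340×29.61 = −17008.26; K_2 = 47348 − 3340×(0.267 + 17.8) = −12995.78.
Balance: K_1 = K_2 − x×(3340 − 3000), so x = (K_2 − K_1)/(3340 − 3000) = 4012.48/340 = 11.8 km.

11.8 km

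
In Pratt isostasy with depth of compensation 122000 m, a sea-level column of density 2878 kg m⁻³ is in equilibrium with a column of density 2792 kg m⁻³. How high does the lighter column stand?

3760 m

ρ_ref D = ρ (D + h) → h = D (ρ_ref − ρ)/ρ.
h = 122000 m × (2878 − 2792)/2792 = 3760 m.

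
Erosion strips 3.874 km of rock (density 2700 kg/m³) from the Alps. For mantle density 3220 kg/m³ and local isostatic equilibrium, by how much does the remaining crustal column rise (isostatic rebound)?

Unloading: uplift u = e ρ_c/ρ_m = 3.874 km × 2700/3220 = 3.25 km.

3.25 km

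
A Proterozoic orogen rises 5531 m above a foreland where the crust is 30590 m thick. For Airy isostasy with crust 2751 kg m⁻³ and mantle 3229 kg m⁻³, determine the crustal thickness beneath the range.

Root depth r = h ρ_c / (ρ_m − ρ_c) = 5531 m × 2751 / 478 = 31830 m.
Total thickness = T + h + r = 30590 m + 5531 m + 31830 m = 68000 m.

68000 m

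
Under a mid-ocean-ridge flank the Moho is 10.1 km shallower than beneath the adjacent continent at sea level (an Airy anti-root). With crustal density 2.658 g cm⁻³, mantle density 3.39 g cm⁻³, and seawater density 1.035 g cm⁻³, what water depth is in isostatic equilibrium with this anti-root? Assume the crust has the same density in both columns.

4.56 km

Replacing a thickness d of crust by seawater at the top must be balanced by replacing crust with mantle at the base: d (ρ_c − ρ_w) = a (ρ_m − ρ_c).
d = a (ρ_m − ρ_c)/(ρ_c − ρ_w) = 10.1 km × 0.732/1.623 = 4.56 km.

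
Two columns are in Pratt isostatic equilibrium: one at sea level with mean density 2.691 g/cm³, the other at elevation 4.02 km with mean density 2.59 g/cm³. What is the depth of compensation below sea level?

ρ_ref D = ρ (D + h) → D (ρ_ref − ρ) = ρ h.
D = ρ h/(ρ_ref − ρ) = 2.59 × 4.02 km/(2.691 − 2.59) = 103 km.

103 km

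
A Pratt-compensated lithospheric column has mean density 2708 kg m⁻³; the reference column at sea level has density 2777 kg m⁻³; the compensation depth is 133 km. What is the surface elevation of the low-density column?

3.39 km

ρ_ref D = ρ (D + h) → h = D (ρ_ref − ρ)/ρ.
h = 133 km × (2777 − 2708)/2708 = 3.39 km.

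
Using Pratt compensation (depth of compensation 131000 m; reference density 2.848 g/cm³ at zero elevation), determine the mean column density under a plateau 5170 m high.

2.74 g/cm³

Pratt balance: ρ_ref D = ρ (D + h).
ρ = ρ_ref D/(D + h) = 2.848 × 131000 m/(131000 m + 5170 m) = 2.74 g/cm³.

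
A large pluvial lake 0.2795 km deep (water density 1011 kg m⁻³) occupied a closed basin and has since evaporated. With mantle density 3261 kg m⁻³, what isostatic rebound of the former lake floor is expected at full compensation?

0.0867 km

u = d ρ_w/ρ_m = 0.2795 km × 1011/3261 = 0.0867 km.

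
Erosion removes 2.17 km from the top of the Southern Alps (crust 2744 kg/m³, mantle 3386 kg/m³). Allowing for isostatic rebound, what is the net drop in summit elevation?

0.411 km

Rebound u = e ρ_c/ρ_m = 2.17 km × 2744/3386 = 1.759 km.
Net surface drop = e − u = 2.17 km − 1.759 km = e (ρ_m − ρ_c)/ρ_m = 0.411 km.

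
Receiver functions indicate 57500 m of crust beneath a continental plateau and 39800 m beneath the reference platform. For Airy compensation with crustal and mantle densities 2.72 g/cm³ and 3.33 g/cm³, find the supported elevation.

Excess crust Δ = 57500 m − 39800 m = 17700 m, split between elevation h and root r with h + r = Δ.
Airy balance ρ_c h = (ρ_m − ρ_c) r gives r = h ρ_c/(ρ_m − ρ_c), so h (1 + ρ_c/(ρ_m − ρ_c)) = Δ, i.e. h = Δ (ρ_m − ρ_c)/ρ_m.
h = 17700 m × 0.61/3.33 = 3240 m.

3240 m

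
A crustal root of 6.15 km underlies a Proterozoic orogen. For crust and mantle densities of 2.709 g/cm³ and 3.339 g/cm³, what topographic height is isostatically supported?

For local isostatic compensation: ρ_c h = (ρ_m − ρ_c) r.
h = r (ρ_m − ρ_c) / ρ_c = 6.15 km × (3.339 − 2.709) / 2.709 = 1.43 km.

1.43 km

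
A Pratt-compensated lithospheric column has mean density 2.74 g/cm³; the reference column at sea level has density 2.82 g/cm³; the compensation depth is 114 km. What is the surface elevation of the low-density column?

3.33 km

ρ_ref D = ρ (D + h) → h = D (ρ_ref − ρ)/ρ.
h = 114 km × (2.82 − 2.74)/2.74 = 3.33 km.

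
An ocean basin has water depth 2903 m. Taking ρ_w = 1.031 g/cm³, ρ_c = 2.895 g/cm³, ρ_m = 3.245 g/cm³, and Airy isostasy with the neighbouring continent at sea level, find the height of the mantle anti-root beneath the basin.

In Airy isostatic equilibrium: replacing crust with seawater at the top is compensated by replacing crust with mantle at the base: d (ρ_c − ρ_w) = a (ρ_m − ρ_c).
a = d (ρ_c − ρ_w)/(ρ_m − ρ_c) = 2903 m × 1.864/0.35 = 15500 m.

15500 m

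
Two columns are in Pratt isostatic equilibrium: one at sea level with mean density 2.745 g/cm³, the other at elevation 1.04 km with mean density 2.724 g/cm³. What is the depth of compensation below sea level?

135 km

ρ_ref D = ρ (D + h) → D (ρ_ref − ρ) = ρ h.
D = ρ h/(ρ_ref − ρ) = 2.724 × 1.04 km/(2.745 − 2.724) = 135 km.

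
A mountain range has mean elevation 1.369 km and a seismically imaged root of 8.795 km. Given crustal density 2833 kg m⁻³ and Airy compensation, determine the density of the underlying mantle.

3270 kg m⁻³

Airy balance: ρ_c h = (ρ_m − ρ_c) r → ρ_m = ρ_c (1 + h/r).
ρ_m = 2833 × (1 + 1.369 km/8.795 km) = 3270 kg m⁻³.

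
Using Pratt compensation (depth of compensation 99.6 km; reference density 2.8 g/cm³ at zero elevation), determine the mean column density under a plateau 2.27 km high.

Pratt balance: ρ_ref D = ρ (D + h).
ρ = ρ_ref D/(D + h) = 2.8 × 99.6 km/(99.6 km + 2.27 km) = 2.74 g/cm³.

2.74 g/cm³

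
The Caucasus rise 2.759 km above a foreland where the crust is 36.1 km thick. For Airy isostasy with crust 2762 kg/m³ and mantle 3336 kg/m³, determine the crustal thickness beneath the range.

52.1 km

Root depth r = h ρ_c / (ρ_m − ρ_c) = 2.759 km × 2762 / 574 = 13.28 km.
Total thickness = T + h + r = 36.1 km + 2.759 km + 13.28 km = 52.1 km.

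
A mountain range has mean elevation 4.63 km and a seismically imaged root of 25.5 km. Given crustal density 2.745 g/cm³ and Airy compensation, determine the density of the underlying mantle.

3.24 g/cm³

Airy balance: ρ_c h = (ρ_m − ρ_c) r → ρ_m = ρ_c (1 + h/r).
ρ_m = 2.745 × (1 + 4.63 km/25.5 km) = 3.24 g/cm³.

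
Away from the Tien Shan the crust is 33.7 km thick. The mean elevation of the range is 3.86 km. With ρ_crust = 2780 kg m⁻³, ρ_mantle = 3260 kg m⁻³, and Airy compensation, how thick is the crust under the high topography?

Root depth r = h ρ_c / (ρ_m − ρ_c) = 3.86 km × 2780 / 480 = 22.36 km.
Total thickness = T + h + r = 33.7 km + 3.86 km + 22.36 km = 59.9 km.

59.9 km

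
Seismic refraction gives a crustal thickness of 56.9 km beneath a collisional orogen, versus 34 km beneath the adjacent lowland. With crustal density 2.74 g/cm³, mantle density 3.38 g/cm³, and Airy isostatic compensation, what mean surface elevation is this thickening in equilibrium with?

4.34 km

Excess crust Δ = 56.9 km − 34 km = 22.9 km, split between elevation h and root r with h + r = Δ.
Airy balance ρ_c h = (ρ_m − ρ_c) r gives r = h ρ_c/(ρ_m − ρ_c), so h (1 + ρ_c/(ρ_m − ρ_c)) = Δ, i.e. h = Δ (ρ_m − ρ_c)/ρ_m.
h = 22.9 km × 0.64/3.38 = 4.34 km.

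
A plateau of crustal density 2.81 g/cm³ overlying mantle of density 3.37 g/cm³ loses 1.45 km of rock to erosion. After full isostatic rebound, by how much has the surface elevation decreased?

0.241 km

Rebound u = e ρ_c/ρ_m = 1.45 km × 2.81/3.37 = 1.209 km.
Net surface drop = e − u = 1.45 km − 1.209 km = e (ρ_m − ρ_c)/ρ_m = 0.241 km.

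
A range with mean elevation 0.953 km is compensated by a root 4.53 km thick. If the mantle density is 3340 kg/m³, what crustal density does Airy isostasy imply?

2760 kg/m³

ρ_c h = (ρ_m − ρ_c) r → ρ_c (h + r) = ρ_m r → ρ_c = ρ_m r / (h + r).
ρ_c = 3340 × 4.53 km / (0.953 km + 4.53 km) = 2760 kg/m³.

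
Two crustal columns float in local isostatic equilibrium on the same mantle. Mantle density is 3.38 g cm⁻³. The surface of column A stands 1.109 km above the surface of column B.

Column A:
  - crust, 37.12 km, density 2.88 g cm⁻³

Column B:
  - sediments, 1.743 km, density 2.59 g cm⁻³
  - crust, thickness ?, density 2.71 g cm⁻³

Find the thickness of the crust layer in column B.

20.1 km

Take the compensation level at the base of the deeper column (depth z_c below the surface of column A) and equate Σ ρ_i t_i down to z_c; mantle fills any gap and the z_c terms cancel.
Column A: 37.12×2.88 + (z_c − 37.12)×3.38
Column B: 1.109×0 + 1.743×2.59 + x×2.71 + (z_c − 1.109 − 1.743 − x)×3.38
The z_c×3.38 term appears on both sides and cancels. Collect the known terms of each column as K = Σ(ρt)_known − 3.38 × (depth of known layers): K_A = 106.9056 − 3.38×37.12 = −18.56; K_B = 4.51437 − 3.38×(1.109 + 1.743) = −5.12539.
Balance: K_A = K_B − x×(3.38 − 2.71), so x = (K_B − K_A)/(3.38 − 2.71) = 13.4346/0.67 = 20.1 km.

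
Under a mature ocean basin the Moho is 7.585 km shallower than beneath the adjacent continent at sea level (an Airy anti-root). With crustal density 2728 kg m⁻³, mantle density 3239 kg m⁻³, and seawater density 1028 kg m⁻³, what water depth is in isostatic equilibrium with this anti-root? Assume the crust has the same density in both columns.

2.28 km

Replacing a thickness d of crust by seawater at the top must be balanced by replacing crust with mantle at the base: d (ρ_c − ρ_w) = a (ρ_m − ρ_c).
d = a (ρ_m − ρ_c)/(ρ_c − ρ_w) = 7.585 km × 511/1700 = 2.28 km.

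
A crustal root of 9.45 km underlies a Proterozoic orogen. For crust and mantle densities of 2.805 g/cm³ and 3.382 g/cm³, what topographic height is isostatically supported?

1.94 km

For local isostatic compensation: ρ_c h = (ρ_m − ρ_c) r.
h = r (ρ_m − ρ_c) / ρ_c = 9.45 km × (3.382 − 2.805) / 2.805 = 1.94 km.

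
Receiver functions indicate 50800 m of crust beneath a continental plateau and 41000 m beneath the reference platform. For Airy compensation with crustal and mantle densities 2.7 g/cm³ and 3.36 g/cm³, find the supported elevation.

Excess crust Δ = 50800 m − 41000 m = 9800 m, split between elevation h and root r with h + r = Δ.
Airy balance ρ_c h = (ρ_m − ρ_c) r gives r = h ρ_c/(ρ_m − ρ_c), so h (1 + ρ_c/(ρ_m − ρ_c)) = Δ, i.e. h = Δ (ρ_m − ρ_c)/ρ_m.
h = 9800 m × 0.66/3.36 = 1920 m.

1920 m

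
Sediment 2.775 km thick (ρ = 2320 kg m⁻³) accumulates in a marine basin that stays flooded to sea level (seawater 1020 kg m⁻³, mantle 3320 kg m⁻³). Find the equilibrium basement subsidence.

1.57 km

Submarine loading: the sediment displaces seawater, and the subsidence is in turn flooded, so s (ρ_m − ρ_w) = t (ρ_sed − ρ_w).
s = 2.775 km × (2320 − 1020) / (3320 − 1020) = 1.57 km.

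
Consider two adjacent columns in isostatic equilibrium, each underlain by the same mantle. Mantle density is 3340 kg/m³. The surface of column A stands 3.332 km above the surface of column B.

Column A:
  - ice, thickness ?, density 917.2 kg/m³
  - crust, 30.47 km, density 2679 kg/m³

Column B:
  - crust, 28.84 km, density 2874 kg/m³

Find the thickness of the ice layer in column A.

1.83 km

Take the compensation level at the base of the deeper column (depth z_c below the surface of column A) and equate Σ ρ_i t_i down to z_c; mantle fills any gap and the z_c terms cancel.
Column A: x×917.2 + 30.47×2679 + (z_c − 30.47 − x)×3340
Column B: 3.332×0 + 28.84×2874 + (z_c − 3.332 − 28.84)×3340
The z_c×3340 term appears on both sides and cancels. Collect the known terms of each column as K = Σ(ρt)_known − 3340 × (depth of known layers): K_A = 81629.13 − 3340×30.47 = −20140.67; K_B = 82886.16 − 3340×(3.332 + 28.84) = −24568.32.
Balance: K_A − x×(3340 − 917.2) = K_B, so x = (K_A − K_B)/(3340 − 917.2) = 4427.65/2422.8 = 1.83 km.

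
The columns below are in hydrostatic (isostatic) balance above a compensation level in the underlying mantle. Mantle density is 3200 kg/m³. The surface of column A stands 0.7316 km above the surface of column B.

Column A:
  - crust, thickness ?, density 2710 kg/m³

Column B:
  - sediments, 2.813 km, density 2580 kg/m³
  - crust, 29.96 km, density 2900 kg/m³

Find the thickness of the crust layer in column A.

Take the compensation level at the base of the deeper column (depth z_c below the surface of column A) and equate Σ ρ_i t_i down to z_c; mantle fills any gap and the z_c terms cancel.
Column A: x×2710 + (z_c − 0 − x)×3200
Column B: 0.7316×0 + 2.813×2580 + 29.96×2900 + (z_c − 0.7316 − 32.773)×3200
The z_c×3200 term appears on both sides and cancels. Collect the known terms of each column as K = Σ(ρt)_known − 3200 × (depth of known layers): K_A = 0 − 3200×0 = 0; K_B = 94141.54 − 3200×(0.7316 + 32.773) = −13073.18.
Balance: K_A − x×(3200 − 2710) = K_B, so x = (K_A − K_B)/(3200 − 2710) = 13073.2/490 = 26.7 km.

26.7 km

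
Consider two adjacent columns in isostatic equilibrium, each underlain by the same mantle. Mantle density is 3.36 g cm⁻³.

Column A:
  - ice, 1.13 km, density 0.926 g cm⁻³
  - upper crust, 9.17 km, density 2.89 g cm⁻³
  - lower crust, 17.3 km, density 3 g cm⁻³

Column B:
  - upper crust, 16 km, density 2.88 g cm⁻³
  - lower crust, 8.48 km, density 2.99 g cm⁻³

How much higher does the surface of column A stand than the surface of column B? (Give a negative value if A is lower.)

0.735 km

For any compensation level in the mantle, the mantle terms cancel and isostasy reduces to e = (Σt_A − Σt_B) − (Σ(ρt)_A − Σ(ρt)_B) / ρ_m.
Σt_A = 27.6 km; Σt_B = 24.48 km; Σ(ρt)_A = 79.44768; Σ(ρt)_B = 71.4352 (in km·g cm⁻³).
e = (27.6 − 24.48) − (79.44768 − 71.4352) / 3.36 = 0.735 km.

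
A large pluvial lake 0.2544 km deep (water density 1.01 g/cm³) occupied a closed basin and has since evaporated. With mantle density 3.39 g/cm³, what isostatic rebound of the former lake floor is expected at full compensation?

u = d ρ_w/ρ_m = 0.2544 km × 1.01/3.39 = 0.0758 km.

0.0758 km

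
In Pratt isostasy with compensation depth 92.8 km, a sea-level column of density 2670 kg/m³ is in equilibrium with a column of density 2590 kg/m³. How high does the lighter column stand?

2.87 km

ρ_ref D = ρ (D + h) → h = D (ρ_ref − ρ)/ρ.
h = 92.8 km × (2670 − 2590)/2590 = 2.87 km.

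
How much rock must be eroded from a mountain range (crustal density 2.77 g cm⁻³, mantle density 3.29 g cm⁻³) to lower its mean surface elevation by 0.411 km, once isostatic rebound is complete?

2.6 km

Net drop Δ = e − u = e − e ρ_c/ρ_m = e (ρ_m − ρ_c)/ρ_m.
e = Δ ρ_m/(ρ_m − ρ_c) = 0.411 km × 3.29/0.52 = 2.6 km.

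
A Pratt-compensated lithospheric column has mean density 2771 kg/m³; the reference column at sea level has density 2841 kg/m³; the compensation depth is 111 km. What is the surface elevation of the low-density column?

ρ_ref D = ρ (D + h) → h = D (ρ_ref − ρ)/ρ.
h = 111 km × (2841 − 2771)/2771 = 2.8 km.

2.8 km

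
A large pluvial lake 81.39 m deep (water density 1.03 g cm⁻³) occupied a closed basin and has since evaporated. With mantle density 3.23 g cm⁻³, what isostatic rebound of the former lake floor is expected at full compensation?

u = d ρ_w/ρ_m = 81.39 m × 1.03/3.23 = 26 m.

26 m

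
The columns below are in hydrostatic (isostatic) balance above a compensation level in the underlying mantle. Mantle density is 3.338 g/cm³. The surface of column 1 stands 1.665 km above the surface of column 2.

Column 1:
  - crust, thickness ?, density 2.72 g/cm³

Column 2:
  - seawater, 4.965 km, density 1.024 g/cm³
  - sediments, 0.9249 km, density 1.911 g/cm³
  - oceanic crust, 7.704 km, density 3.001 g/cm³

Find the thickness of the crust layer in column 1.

Take the compensation level at the base of the deeper column (depth z_c below the surface of column 1) and equate Σ ρ_i t_i down to z_c; mantle fills any gap and the z_c terms cancel.
Column 1: x×2.72 + (z_c − 0 − x)×3.338
Column 2: 1.665×0 + 4.965×1.024 + 0.9249×1.911 + 7.704×3.001 + (z_c − 1.665 − 13.5939)×3.338
The z_c×3.338 term appears on both sides and cancels. Collect the known terms of each column as K = Σ(ρt)_known − 3.338 × (depth of known layers): K_1 = 0 − 3.338×0 = 0; K_2 = 29.9713479 − 3.338×(1.665 + 13.5939) = −20.9628603.
Balance: K_1 − x×(3.338 − 2.72) = K_2, so x = (K_1 − K_2)/(3.338 − 2.72) = 20.9629/0.618 = 33.9 km.

33.9 km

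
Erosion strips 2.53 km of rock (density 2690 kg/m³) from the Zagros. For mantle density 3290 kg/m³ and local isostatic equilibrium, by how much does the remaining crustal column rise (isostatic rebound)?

Unloading: uplift u = e ρ_c/ρ_m = 2.53 km × 2690/3290 = 2.07 km.

2.07 km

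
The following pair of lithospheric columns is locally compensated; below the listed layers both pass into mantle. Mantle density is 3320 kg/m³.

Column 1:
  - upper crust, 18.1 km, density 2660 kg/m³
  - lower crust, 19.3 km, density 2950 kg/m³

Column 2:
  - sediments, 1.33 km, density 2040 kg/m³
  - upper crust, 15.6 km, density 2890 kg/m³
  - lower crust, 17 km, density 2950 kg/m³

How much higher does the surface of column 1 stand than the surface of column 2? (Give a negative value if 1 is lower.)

For any compensation level in the mantle, the mantle terms cancel and isostasy reduces to e = (Σt_1 − Σt_2) − (Σ(ρt)_1 − Σ(ρt)_2) / ρ_m.
Σt_1 = 37.4 km; Σt_2 = 33.93 km; Σ(ρt)_1 = 105081; Σ(ρt)_2 = 97947.2 (in km·kg/m³).
e = (37.4 − 33.93) − (105081 − 97947.2) / 3320 = 1.32 km.

1.32 km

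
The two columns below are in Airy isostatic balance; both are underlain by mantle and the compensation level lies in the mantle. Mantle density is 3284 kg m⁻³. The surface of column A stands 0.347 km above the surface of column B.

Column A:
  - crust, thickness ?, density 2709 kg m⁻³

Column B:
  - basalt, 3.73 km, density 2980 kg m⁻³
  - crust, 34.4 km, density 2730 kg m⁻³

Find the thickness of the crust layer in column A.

Take the compensation level at the base of the deeper column (depth z_c below the surface of column A) and equate Σ ρ_i t_i down to z_c; mantle fills any gap and the z_c terms cancel.
Column A: x×2709 + (z_c − 0 − x)×3284
Column B: 0.347×0 + 3.73×2980 + 34.4×2730 + (z_c − 0.347 − 38.13)×3284
The z_c×3284 term appears on both sides and cancels. Collect the known terms of each column as K = Σ(ρt)_known − 3284 × (depth of known layers): K_A = 0 − 3284×0 = 0; K_B = 105027.4 − 3284×(0.347 + 38.13) = −21331.068.
Balance: K_A − x×(3284 − 2709) = K_B, so x = (K_A − K_B)/(3284 − 2709) = 21331.1/575 = 37.1 km.

37.1 km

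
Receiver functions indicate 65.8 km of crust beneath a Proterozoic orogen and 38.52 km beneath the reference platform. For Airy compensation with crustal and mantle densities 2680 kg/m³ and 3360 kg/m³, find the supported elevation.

5.52 km

Excess crust Δ = 65.8 km − 38.52 km = 27.28 km, split between elevation h and root r with h + r = Δ.
Airy balance ρ_c h = (ρ_m − ρ_c) r gives r = h ρ_c/(ρ_m − ρ_c), so h (1 + ρ_c/(ρ_m − ρ_c)) = Δ, i.e. h = Δ (ρ_m − ρ_c)/ρ_m.
h = 27.28 km × 680/3360 = 5.52 km.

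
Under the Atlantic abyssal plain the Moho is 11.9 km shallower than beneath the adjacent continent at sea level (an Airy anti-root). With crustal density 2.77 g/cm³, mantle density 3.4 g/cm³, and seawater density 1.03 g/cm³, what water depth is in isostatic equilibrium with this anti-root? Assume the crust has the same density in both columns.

4.31 km

Replacing a thickness d of crust by seawater at the top must be balanced by replacing crust with mantle at the base: d (ρ_c − ρ_w) = a (ρ_m − ρ_c).
d = a (ρ_m − ρ_c)/(ρ_c − ρ_w) = 11.9 km × 0.63/1.74 = 4.31 km.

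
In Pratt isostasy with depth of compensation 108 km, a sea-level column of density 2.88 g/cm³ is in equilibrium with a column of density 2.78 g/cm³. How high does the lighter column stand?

3.88 km

ρ_ref D = ρ (D + h) → h = D (ρ_ref − ρ)/ρ.
h = 108 km × (2.88 − 2.78)/2.78 = 3.88 km.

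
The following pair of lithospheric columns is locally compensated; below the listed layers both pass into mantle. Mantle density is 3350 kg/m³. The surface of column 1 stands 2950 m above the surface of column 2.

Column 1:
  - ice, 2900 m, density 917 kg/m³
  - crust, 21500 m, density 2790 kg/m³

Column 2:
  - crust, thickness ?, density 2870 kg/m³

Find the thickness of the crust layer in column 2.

Take the compensation level at the base of the deeper column (depth z_c below the surface of column 1) and equate Σ ρ_i t_i down to z_c; mantle fills any gap and the z_c terms cancel.
Column 1: 2900×917 + 21500×2790 + (z_c − 24400)×3350
Column 2: 2950×0 + x×2870 + (z_c − 2950 − 0 − x)×3350
The z_c×3350 term appears on both sides and cancels. Collect the known terms of each column as K = Σ(ρt)_known − 3350 × (depth of known layers): K_1 = 62644300 − 3350×24400 = −19095700; K_2 = 0 − 3350×(2950 + 0) = −9882500.
Balance: K_1 = K_2 − x×(3350 − 2870), so x = (K_2 − K_1)/(3350 − 2870) = 9213200/480 = 19200 m.

19200 m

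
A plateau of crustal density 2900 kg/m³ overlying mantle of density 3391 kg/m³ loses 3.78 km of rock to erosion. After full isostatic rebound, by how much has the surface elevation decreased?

Rebound u = e ρ_c/ρ_m = 3.78 km × 2900/3391 = 3.233 km.
Net surface drop = e − u = 3.78 km − 3.233 km = e (ρ_m − ρ_c)/ρ_m = 0.547 km.

0.547 km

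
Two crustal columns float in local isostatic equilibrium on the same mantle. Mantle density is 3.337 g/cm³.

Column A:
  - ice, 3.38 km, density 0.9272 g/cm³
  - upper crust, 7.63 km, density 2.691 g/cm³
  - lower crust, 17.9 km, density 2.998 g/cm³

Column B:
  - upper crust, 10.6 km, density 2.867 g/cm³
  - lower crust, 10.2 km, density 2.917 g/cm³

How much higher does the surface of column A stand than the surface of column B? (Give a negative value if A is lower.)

For any compensation level in the mantle, the mantle terms cancel and isostasy reduces to e = (Σt_A − Σt_B) − (Σ(ρt)_A − Σ(ρt)_B) / ρ_m.
Σt_A = 28.91 km; Σt_B = 20.8 km; Σ(ρt)_A = 77.330466; Σ(ρt)_B = 60.1436 (in km·g/cm³).
e = (28.91 − 20.8) − (77.330466 − 60.1436) / 3.337 = 2.96 km.

2.96 km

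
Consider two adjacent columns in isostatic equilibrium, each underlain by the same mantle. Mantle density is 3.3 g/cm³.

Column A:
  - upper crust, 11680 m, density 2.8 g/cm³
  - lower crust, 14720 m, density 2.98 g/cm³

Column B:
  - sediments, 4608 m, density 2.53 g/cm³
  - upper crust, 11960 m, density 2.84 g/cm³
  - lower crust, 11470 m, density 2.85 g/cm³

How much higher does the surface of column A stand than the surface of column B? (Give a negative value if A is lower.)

For any compensation level in the mantle, the mantle terms cancel and isostasy reduces to e = (Σt_A − Σt_B) − (Σ(ρt)_A − Σ(ρt)_B) / ρ_m.
Σt_A = 26400 m; Σt_B = 28038 m; Σ(ρt)_A = 76569.6; Σ(ρt)_B = 78314.14 (in m·g/cm³).
e = (26400 − 28038) − (76569.6 − 78314.14) / 3.3 = −1110 m.

−1110 m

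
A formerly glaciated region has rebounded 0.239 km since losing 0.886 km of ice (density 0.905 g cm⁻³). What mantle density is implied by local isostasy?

ρ_m = ρ_ice t / u = 0.905 × 0.886 km/0.239 km = 3.35 g cm⁻³.

3.35 g cm⁻³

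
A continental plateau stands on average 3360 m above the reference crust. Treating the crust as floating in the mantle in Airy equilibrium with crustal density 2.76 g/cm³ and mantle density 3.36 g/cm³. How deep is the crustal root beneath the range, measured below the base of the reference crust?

15500 m

By Archimedes' principle applied to the lithosphere: the weight of the topography is balanced by the buoyancy of the root, ρ_c h = (ρ_m − ρ_c) r.
r = h · ρ_c / (ρ_m − ρ_c) = 3360 m × 2.76 / (3.36 − 2.76) = 15500 m.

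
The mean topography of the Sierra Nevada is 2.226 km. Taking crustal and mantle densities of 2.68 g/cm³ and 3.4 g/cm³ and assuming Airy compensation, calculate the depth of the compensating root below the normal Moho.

Isostatic balance requires: the weight of the topography is balanced by the buoyancy of the root, ρ_c h = (ρ_m − ρ_c) r.
r = h · ρ_c / (ρ_m − ρ_c) = 2.226 km × 2.68 / (3.4 − 2.68) = 8.29 km.

8.29 km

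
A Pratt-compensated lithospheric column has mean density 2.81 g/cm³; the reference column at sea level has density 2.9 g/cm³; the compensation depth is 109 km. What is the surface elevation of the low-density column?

3.49 km

ρ_ref D = ρ (D + h) → h = D (ρ_ref − ρ)/ρ.
h = 109 km × (2.9 − 2.81)/2.81 = 3.49 km.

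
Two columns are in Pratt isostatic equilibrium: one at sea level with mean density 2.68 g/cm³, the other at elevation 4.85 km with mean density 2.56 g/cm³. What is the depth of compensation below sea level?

103 km

ρ_ref D = ρ (D + h) → D (ρ_ref − ρ) = ρ h.
D = ρ h/(ρ_ref − ρ) = 2.56 × 4.85 km/(2.68 − 2.56) = 103 km.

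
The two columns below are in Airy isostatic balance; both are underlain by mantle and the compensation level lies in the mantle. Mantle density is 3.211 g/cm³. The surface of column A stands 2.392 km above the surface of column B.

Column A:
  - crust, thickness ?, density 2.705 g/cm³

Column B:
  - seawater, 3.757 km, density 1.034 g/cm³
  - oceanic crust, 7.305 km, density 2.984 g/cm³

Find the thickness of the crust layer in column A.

34.6 km

Take the compensation level at the base of the deeper column (depth z_c below the surface of column A) and equate Σ ρ_i t_i down to z_c; mantle fills any gap and the z_c terms cancel.
Column A: x×2.705 + (z_c − 0 − x)×3.211
Column B: 2.392×0 + 3.757×1.034 + 7.305×2.984 + (z_c − 2.392 − 11.062)×3.211
The z_c×3.211 term appears on both sides and cancels. Collect the known terms of each column as K = Σ(ρt)_known − 3.211 × (depth of known layers): K_A = 0 − 3.211×0 = 0; K_B = 25.682858 − 3.211×(2.392 + 11.062) = −17.517936.
Balance: K_A − x×(3.211 − 2.705) = K_B, so x = (K_A − K_B)/(3.211 − 2.705) = 17.5179/0.506 = 34.6 km.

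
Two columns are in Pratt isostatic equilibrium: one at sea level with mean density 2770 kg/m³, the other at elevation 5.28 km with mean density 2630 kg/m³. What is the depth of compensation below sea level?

ρ_ref D = ρ (D + h) → D (ρ_ref − ρ) = ρ h.
D = ρ h/(ρ_ref − ρ) = 2630 × 5.28 km/(2770 − 2630) = 99.2 km.

99.2 km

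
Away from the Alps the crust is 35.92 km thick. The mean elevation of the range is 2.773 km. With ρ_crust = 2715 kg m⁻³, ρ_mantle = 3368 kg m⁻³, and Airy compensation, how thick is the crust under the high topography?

50.2 km

Root depth r = h ρ_c / (ρ_m − ρ_c) = 2.773 km × 2715 / 653 = 11.53 km.
Total thickness = T + h + r = 35.92 km + 2.773 km + 11.53 km = 50.2 km.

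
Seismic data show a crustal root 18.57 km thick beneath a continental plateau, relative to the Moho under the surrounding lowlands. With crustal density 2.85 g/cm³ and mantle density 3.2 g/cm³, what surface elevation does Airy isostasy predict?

2.28 km

By Archimedes' principle applied to the lithosphere: ρ_c h = (ρ_m − ρ_c) r.
h = r (ρ_m − ρ_c) / ρ_c = 18.57 km × (3.2 − 2.85) / 2.85 = 2.28 km.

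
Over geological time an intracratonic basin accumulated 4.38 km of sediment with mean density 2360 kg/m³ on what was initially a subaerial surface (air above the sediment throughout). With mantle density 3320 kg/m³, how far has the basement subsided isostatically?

Subaerial load: s = t ρ_sed / ρ_m = 4.38 km × 2360/3320 = 3.11 km.

3.11 km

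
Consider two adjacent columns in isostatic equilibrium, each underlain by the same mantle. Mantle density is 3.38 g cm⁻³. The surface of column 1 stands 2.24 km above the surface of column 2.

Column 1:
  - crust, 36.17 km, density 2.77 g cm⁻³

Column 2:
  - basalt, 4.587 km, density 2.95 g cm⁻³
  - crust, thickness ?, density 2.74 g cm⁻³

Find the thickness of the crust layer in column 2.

Take the compensation level at the base of the deeper column (depth z_c below the surface of column 1) and equate Σ ρ_i t_i down to z_c; mantle fills any gap and the z_c terms cancel.
Column 1: 36.17×2.77 + (z_c − 36.17)×3.38
Column 2: 2.24×0 + 4.587×2.95 + x×2.74 + (z_c − 2.24 − 4.587 − x)×3.38
The z_c×3.38 term appears on both sides and cancels. Collect the known terms of each column as K = Σ(ρt)_known − 3.38 × (depth of known layers): K_1 = 100.1909 − 3.38×36.17 = −22.0637; K_2 = 13.53165 − 3.38×(2.24 + 4.587) = −9.54361.
Balance: K_1 = K_2 − x×(3.38 − 2.74), so x = (K_2 − K_1)/(3.38 − 2.74) = 12.5201/0.64 = 19.6 km.

19.6 km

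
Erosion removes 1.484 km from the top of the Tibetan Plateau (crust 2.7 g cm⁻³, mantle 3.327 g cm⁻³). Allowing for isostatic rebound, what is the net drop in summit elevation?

Rebound u = e ρ_c/ρ_m = 1.484 km × 2.7/3.327 = 1.204 km.
Net surface drop = e − u = 1.484 km − 1.204 km = e (ρ_m − ρ_c)/ρ_m = 0.28 km.

0.28 km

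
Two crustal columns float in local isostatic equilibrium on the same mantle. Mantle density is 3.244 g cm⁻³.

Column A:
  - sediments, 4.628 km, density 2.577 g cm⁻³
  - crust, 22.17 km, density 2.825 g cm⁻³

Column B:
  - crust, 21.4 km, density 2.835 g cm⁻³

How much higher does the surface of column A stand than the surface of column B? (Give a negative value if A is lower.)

For any compensation level in the mantle, the mantle terms cancel and isostasy reduces to e = (Σt_A − Σt_B) − (Σ(ρt)_A − Σ(ρt)_B) / ρ_m.
Σt_A = 26.798 km; Σt_B = 21.4 km; Σ(ρt)_A = 74.556606; Σ(ρt)_B = 60.669 (in km·g cm⁻³).
e = (26.798 − 21.4) − (74.556606 − 60.669) / 3.244 = 1.12 km.

1.12 km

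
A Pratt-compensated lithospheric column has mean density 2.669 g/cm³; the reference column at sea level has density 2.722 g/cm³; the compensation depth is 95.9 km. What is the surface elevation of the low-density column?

ρ_ref D = ρ (D + h) → h = D (ρ_ref − ρ)/ρ.
h = 95.9 km × (2.722 − 2.669)/2.669 = 1.9 km.

1.9 km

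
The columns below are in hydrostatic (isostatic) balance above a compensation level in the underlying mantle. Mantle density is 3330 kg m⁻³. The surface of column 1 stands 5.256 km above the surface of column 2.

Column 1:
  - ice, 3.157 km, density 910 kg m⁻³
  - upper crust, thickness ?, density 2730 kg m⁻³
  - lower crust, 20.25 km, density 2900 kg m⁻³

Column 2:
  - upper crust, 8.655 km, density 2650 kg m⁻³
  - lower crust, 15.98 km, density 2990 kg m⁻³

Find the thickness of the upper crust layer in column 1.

Take the compensation level at the base of the deeper column (depth z_c below the surface of column 1) and equate Σ ρ_i t_i down to z_c; mantle fills any gap and the z_c terms cancel.
Column 1: 3.157×910 + x×2730 + 20.25×2900 + (z_c − 23.407 − x)×3330
Column 2: 5.256×0 + 8.655×2650 + 15.98×2990 + (z_c − 5.256 − 24.635)×3330
The z_c×3330 term appears on both sides and cancels. Collect the known terms of each column as K = Σ(ρt)_known − 3330 × (depth of known layers): K_1 = 61597.87 − 3330×23.407 = −16347.44; K_2 = 70715.95 − 3330×(5.256 + 24.635) = −28821.08.
Balance: K_1 − x×(3330 − 2730) = K_2, so x = (K_1 − K_2)/(3330 − 2730) = 12473.6/600 = 20.8 km.

20.8 km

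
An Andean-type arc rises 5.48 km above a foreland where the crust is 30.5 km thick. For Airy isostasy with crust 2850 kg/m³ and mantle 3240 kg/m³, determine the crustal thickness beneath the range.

Root depth r = h ρ_c / (ρ_m − ρ_c) = 5.48 km × 2850 / 390 = 40.05 km.
Total thickness = T + h + r = 30.5 km + 5.48 km + 40.05 km = 76 km.

76 km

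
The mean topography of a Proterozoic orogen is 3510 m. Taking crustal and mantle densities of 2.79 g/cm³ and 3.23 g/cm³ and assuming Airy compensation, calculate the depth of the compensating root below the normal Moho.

22300 m

By Archimedes' principle applied to the lithosphere: the weight of the topography is balanced by the buoyancy of the root, ρ_c h = (ρ_m − ρ_c) r.
r = h · ρ_c / (ρ_m − ρ_c) = 3510 m × 2.79 / (3.23 − 2.79) = 22300 m.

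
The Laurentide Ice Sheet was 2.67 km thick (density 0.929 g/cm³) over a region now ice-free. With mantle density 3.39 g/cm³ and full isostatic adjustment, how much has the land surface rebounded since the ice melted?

Removing the load lets mantle flow back in; uplift u satisfies ρ_ice t = ρ_m u.
u = t ρ_ice/ρ_m = 2.67 km × 0.929/3.39 = 0.732 km.

0.732 km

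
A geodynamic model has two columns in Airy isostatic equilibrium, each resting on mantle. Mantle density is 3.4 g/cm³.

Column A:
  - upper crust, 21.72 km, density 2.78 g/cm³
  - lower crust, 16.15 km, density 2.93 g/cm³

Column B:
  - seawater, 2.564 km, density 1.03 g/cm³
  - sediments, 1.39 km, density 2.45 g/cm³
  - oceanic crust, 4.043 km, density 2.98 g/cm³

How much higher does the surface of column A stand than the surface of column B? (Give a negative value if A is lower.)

For any compensation level in the mantle, the mantle terms cancel and isostasy reduces to e = (Σt_A − Σt_B) − (Σ(ρt)_A − Σ(ρt)_B) / ρ_m.
Σt_A = 37.87 km; Σt_B = 7.997 km; Σ(ρt)_A = 107.7011; Σ(ρt)_B = 18.09456 (in km·g/cm³).
e = (37.87 − 7.997) − (107.7011 − 18.09456) / 3.4 = 3.52 km.

3.52 km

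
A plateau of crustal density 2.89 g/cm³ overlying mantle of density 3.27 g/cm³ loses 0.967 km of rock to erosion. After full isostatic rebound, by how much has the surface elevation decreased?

Rebound u = e ρ_c/ρ_m = 0.967 km × 2.89/3.27 = 0.8546 km.
Net surface drop = e − u = 0.967 km − 0.8546 km = e (ρ_m − ρ_c)/ρ_m = 0.112 km.

0.112 km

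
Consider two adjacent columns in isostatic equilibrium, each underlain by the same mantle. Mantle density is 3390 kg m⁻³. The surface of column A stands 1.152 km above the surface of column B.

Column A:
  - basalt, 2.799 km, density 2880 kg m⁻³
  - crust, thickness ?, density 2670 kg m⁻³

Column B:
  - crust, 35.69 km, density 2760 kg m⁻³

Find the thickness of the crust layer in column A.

Take the compensation level at the base of the deeper column (depth z_c below the surface of column A) and equate Σ ρ_i t_i down to z_c; mantle fills any gap and the z_c terms cancel.
Column A: 2.799×2880 + x×2670 + (z_c − 2.799 − x)×3390
Column B: 1.152×0 + 35.69×2760 + (z_c − 1.152 − 35.69)×3390
The z_c×3390 term appears on both sides and cancels. Collect the known terms of each column as K = Σ(ρt)_known − 3390 × (depth of known layers): K_A = 8061.12 − 3390×2.799 = −1427.49; K_B = 98504.4 − 3390×(1.152 + 35.69) = −26389.98.
Balance: K_A − x×(3390 − 2670) = K_B, so x = (K_A − K_B)/(3390 − 2670) = 24962.5/720 = 34.7 km.

34.7 km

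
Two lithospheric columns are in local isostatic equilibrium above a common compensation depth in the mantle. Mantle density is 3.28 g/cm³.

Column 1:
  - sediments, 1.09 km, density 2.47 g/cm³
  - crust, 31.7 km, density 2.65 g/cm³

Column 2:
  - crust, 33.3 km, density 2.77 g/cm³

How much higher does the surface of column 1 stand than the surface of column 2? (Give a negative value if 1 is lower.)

1.18 km

For any compensation level in the mantle, the mantle terms cancel and isostasy reduces to e = (Σt_1 − Σt_2) − (Σ(ρt)_1 − Σ(ρt)_2) / ρ_m.
Σt_1 = 32.79 km; Σt_2 = 33.3 km; Σ(ρt)_1 = 86.6973; Σ(ρt)_2 = 92.241 (in km·g/cm³).
e = (32.79 − 33.3) − (86.6973 − 92.241) / 3.28 = 1.18 km.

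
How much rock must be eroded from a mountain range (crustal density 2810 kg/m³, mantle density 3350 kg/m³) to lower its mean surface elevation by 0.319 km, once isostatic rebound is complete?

Net drop Δ = e − u = e − e ρ_c/ρ_m = e (ρ_m − ρ_c)/ρ_m.
e = Δ ρ_m/(ρ_m − ρ_c) = 0.319 km × 3350/540 = 1.98 km.

1.98 km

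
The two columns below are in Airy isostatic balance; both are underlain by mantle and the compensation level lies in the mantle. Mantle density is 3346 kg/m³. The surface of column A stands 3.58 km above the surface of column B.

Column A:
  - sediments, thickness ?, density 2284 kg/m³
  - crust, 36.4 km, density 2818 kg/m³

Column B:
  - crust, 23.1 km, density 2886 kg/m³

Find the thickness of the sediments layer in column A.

Take the compensation level at the base of the deeper column (depth z_c below the surface of column A) and equate Σ ρ_i t_i down to z_c; mantle fills any gap and the z_c terms cancel.
Column A: x×2284 + 36.4×2818 + (z_c − 36.4 − x)×3346
Column B: 3.58×0 + 23.1×2886 + (z_c − 3.58 − 23.1)×3346
The z_c×3346 term appears on both sides and cancels. Collect the known terms of each column as K = Σ(ρt)_known − 3346 × (depth of known layers): K_A = 102575.2 − 3346×36.4 = −19219.2; K_B = 66666.6 − 3346×(3.58 + 23.1) = −22604.68.
Balance: K_A − x×(3346 − 2284) = K_B, so x = (K_A − K_B)/(3346 − 2284) = 3385.48/1062 = 3.19 km.

3.19 km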